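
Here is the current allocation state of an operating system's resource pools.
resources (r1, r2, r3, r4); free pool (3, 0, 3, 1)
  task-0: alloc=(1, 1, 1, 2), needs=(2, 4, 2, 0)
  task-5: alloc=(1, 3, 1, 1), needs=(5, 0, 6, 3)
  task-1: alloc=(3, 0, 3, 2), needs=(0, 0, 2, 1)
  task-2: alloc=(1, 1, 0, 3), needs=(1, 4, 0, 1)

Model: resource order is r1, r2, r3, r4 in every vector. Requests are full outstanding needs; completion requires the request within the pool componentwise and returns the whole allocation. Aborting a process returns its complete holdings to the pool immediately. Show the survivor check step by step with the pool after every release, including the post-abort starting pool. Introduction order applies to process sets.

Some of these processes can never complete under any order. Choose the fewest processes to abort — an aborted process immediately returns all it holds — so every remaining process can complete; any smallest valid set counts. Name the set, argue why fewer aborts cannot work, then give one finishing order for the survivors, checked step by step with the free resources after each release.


Minimum abort set: task-0.
Key observation: the returned (1, 1, 1, 2) from task-0 is what brings task-2 — unrunnable before, under any order — into play at step 3.
No smaller set exists: with zero aborts the deadlock remains.
One survivor order: task-1, task-5, task-2. Verifying each step (post-abort pool first):
  pool = (4, 1, 4, 3)
  task-1 needs (0, 0, 2, 1) <= (4, 1, 4, 3) -> finishes; pool += (3, 0, 3, 2) = (7, 1, 7, 5)
  task-5 needs (5, 0, 6, 3) <= (7, 1, 7, 5) -> finishes; pool += (1, 3, 1, 1) = (8, 4, 8, 6)
  task-2 needs (1, 4, 0, 1) <= (8, 4, 8, 6) -> finishes; pool += (1, 1, 0, 3) = (9, 5, 8, 9)


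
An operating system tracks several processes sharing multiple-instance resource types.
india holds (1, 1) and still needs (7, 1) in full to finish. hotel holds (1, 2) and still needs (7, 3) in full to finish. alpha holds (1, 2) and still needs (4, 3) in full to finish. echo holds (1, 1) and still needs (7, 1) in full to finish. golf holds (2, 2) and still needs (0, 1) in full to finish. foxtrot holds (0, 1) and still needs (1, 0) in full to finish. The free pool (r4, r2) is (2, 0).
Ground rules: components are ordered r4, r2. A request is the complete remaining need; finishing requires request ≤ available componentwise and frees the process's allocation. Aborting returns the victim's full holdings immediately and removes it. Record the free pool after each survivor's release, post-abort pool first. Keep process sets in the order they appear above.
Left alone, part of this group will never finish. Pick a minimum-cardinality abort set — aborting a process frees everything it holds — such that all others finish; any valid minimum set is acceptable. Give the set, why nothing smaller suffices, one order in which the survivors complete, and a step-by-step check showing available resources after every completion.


Abort india and echo.
Key observation: the deadlocked hotel becomes finishable only because india and echo released (2, 2); it completes at step 3 below.
No one abort is enough; case by case: india alone leaves hotel blocked (short on r4); hotel alone leaves india blocked (short on r4); alpha alone leaves india blocked (short on r4); echo alone leaves india blocked (short on r4); golf alone leaves india blocked (short on r4); foxtrot alone leaves india blocked (short on r4).
The survivors complete as golf, alpha, hotel, foxtrot. Verifying each step (starting from the post-abort pool):
  pool = (4, 2)
  run golf (needs (0, 1), free (4, 2)); after release of (2, 2) the pool is (6, 4)
  run alpha (needs (4, 3), free (6, 4)); after release of (1, 2) the pool is (7, 6)
  run hotel (needs (7, 3), free (7, 6)); after release of (1, 2) the pool is (8, 8)
  run foxtrot (needs (1, 0), free (8, 8)); after release of (0, 1) the pool is (8, 9)


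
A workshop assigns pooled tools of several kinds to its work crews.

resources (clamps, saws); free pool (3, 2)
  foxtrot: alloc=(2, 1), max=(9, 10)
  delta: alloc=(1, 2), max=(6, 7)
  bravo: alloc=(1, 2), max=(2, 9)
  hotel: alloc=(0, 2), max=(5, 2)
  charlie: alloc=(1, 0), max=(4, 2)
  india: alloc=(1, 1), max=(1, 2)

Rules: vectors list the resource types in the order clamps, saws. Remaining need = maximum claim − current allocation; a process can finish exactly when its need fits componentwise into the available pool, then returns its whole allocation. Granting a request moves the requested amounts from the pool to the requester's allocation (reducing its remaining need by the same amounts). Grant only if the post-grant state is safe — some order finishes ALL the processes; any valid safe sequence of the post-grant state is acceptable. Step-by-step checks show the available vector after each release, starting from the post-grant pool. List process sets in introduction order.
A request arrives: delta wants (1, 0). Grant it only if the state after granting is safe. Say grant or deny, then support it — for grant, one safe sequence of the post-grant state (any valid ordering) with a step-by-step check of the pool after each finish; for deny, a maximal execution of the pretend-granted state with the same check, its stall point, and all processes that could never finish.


DENY: after the grant no complete ordering would exist.
Key observation: after india, charlie the pool peaks at (4, 3), and each blocked process is short somewhere: foxtrot on clamps, saws; delta on saws; bravo on saws; hotel on clamps.
Pretend the grant happened; the run india, charlie goes as far as possible. Step-by-step check:
  pool = (2, 2)
  run india (needs (0, 1), free (2, 2)); after release of (1, 1) the pool is (3, 3)
  run charlie (needs (3, 2), free (3, 3)); after release of (1, 0) the pool is (4, 3)
  blocked: foxtrot wants (7, 9), pool (4, 3) — not enough clamps and saws
  blocked: delta wants (4, 5), pool (4, 3) — not enough saws
  blocked: bravo wants (1, 7), pool (4, 3) — not enough saws
  blocked: hotel wants (5, 0), pool (4, 3) — not enough clamps
Processes that could never finish after the grant: foxtrot, delta, bravo and hotel.


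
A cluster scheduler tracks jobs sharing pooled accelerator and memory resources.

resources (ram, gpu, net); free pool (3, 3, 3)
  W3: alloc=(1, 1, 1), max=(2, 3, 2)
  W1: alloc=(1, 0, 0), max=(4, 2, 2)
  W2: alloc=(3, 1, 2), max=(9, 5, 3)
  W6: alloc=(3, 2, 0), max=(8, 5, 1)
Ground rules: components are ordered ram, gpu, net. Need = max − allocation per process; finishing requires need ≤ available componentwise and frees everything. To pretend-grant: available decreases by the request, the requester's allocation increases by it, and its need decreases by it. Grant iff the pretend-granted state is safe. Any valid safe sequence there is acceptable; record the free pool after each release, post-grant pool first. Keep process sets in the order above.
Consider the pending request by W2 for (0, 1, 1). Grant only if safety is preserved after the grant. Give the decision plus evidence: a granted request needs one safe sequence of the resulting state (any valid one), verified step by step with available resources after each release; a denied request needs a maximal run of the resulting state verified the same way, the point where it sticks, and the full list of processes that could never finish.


GRANT: granting preserves safety; a valid post-grant sequence is W3, W1, W6, W2.
Key observation: after the grant the pool drops to (3, 2, 2), which still lets W3 finish first and unwind the rest.
Verifying the post-grant state step by step:
  pool = (3, 2, 2)
  W3: need (1, 2, 1) fits (3, 2, 2); releases (1, 1, 1), pool now (4, 3, 3)
  W1: need (3, 2, 2) fits (4, 3, 3); releases (1, 0, 0), pool now (5, 3, 3)
  W6: need (5, 3, 1) fits (5, 3, 3); releases (3, 2, 0), pool now (8, 5, 3)
  W2: need (6, 3, 0) fits (8, 5, 3); releases (3, 2, 3), pool now (11, 7, 6)


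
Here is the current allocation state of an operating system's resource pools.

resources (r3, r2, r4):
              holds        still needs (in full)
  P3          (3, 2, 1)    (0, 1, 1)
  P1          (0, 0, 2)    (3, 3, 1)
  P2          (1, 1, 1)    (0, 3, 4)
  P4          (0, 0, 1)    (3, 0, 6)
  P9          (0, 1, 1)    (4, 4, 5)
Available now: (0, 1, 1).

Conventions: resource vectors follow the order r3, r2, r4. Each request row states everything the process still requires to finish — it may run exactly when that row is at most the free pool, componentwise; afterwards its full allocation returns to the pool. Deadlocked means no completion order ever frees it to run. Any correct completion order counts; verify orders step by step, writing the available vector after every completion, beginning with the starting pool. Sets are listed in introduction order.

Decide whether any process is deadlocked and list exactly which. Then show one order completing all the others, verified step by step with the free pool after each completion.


The deadlocked set is empty.
Key observation: beginning at P3, releases accumulate fast enough that every process eventually fits.
The rest can finish in the order P3, P1, P2, P9, P4. Check, step by step:
  pool = (0, 1, 1)
  P3 needs (0, 1, 1) <= (0, 1, 1) -> finishes; pool += (3, 2, 1) = (3, 3, 2)
  P1 needs (3, 3, 1) <= (3, 3, 2) -> finishes; pool += (0, 0, 2) = (3, 3, 4)
  P2 needs (0, 3, 4) <= (3, 3, 4) -> finishes; pool += (1, 1, 1) = (4, 4, 5)
  P9 needs (4, 4, 5) <= (4, 4, 5) -> finishes; pool += (0, 1, 1) = (4, 5, 6)
  P4 needs (3, 0, 6) <= (4, 5, 6) -> finishes; pool += (0, 0, 1) = (4, 5, 7)


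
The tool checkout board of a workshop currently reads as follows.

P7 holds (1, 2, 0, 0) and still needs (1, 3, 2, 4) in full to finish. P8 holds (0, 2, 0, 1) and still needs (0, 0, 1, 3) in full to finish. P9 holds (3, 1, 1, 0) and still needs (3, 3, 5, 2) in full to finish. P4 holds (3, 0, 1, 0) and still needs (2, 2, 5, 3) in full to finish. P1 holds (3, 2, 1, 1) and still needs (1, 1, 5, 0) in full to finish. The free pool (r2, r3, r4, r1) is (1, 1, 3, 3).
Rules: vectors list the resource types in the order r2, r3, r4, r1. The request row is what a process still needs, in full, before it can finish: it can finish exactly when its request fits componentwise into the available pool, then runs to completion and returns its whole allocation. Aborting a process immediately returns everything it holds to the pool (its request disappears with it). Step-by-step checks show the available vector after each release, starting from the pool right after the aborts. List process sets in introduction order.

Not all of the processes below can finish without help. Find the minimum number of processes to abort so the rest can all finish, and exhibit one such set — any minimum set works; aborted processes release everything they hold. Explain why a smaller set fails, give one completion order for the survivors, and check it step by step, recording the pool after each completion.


Abort P9 and P4.
Key observation: before aborting P9 and P4, P1 was permanently blocked — no order could ever run it; afterwards it completes at step 1.
Minimality, checking each single-abort alternative: P7 alone leaves P9 blocked (short on r2 and r4); P8 alone leaves P9 blocked (short on r2 and r4); P9 alone leaves P4 blocked (short on r4); P4 alone leaves P9 blocked (short on r4); P1 alone leaves P9 blocked (short on r4).
Survivors finish in the order: P1, P7, P8. Step-by-step check (pool after the aborts first):
  pool = (7, 2, 5, 3)
  run P1 (needs (1, 1, 5, 0), free (7, 2, 5, 3)); after release of (3, 2, 1, 1) the pool is (10, 4, 6, 4)
  run P7 (needs (1, 3, 2, 4), free (10, 4, 6, 4)); after release of (1, 2, 0, 0) the pool is (11, 6, 6, 4)
  run P8 (needs (0, 0, 1, 3), free (11, 6, 6, 4)); after release of (0, 2, 0, 1) the pool is (11, 8, 6, 5)


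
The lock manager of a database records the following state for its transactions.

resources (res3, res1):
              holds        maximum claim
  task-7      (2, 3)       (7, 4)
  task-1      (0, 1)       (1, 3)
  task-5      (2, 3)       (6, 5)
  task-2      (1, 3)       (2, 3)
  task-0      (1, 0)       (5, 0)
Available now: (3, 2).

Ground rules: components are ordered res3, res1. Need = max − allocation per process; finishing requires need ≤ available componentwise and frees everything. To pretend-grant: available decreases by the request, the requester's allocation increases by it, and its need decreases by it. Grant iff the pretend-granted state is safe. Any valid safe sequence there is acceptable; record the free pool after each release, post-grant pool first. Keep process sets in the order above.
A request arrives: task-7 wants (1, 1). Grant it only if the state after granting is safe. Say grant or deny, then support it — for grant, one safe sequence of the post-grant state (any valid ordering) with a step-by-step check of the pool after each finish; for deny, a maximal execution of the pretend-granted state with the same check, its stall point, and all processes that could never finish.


DENY — the pretend-granted state is unsafe.
Key observation: the wall is res3: completing task-2, task-1 brings the pool only to (3, 5), and all the rest need more.
Pretend the grant happened; the run task-2, task-1 goes as far as possible. Check, step by step:
  pool = (2, 1)
  task-2: need (1, 0) fits (2, 1); releases (1, 3), pool now (3, 4)
  task-1: need (1, 2) fits (3, 4); releases (0, 1), pool now (3, 5)
  task-7 still needs (4, 0) but only (3, 5) is free — short on res3
  task-5 still needs (4, 2) but only (3, 5) is free — short on res3
  task-0 still needs (4, 0) but only (3, 5) is free — short on res3
Processes that could never finish after the grant: task-7, task-5 and task-0.


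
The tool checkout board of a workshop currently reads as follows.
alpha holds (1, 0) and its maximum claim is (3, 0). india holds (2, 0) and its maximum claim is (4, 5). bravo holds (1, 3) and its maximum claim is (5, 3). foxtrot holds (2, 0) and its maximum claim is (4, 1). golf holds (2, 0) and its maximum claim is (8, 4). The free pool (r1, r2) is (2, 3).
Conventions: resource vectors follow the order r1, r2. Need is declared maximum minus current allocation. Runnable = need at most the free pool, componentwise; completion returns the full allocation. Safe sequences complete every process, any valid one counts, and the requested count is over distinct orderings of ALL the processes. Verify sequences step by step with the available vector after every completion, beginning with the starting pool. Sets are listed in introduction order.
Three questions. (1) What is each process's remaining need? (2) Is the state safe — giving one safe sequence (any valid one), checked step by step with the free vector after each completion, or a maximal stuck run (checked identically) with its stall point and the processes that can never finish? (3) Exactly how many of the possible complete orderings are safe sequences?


(1) Outstanding need per process (order r1, r2):
  alpha: (2, 0)
  india: (2, 5)
  bravo: (4, 0)
  foxtrot: (2, 1)
  golf: (6, 4)
(2) SAFE. One safe sequence: alpha, foxtrot, bravo, india, golf.
Key observation: reading the order forward, alpha is the first process whose need (2, 0) meets the free pool (2, 3) exactly on a resource it requests.
Walking it through:
  pool = (2, 3)
  alpha: need (2, 0) fits (2, 3); releases (1, 0), pool now (3, 3)
  foxtrot: need (2, 1) fits (3, 3); releases (2, 0), pool now (5, 3)
  bravo: need (4, 0) fits (5, 3); releases (1, 3), pool now (6, 6)
  india: need (2, 5) fits (6, 6); releases (2, 0), pool now (8, 6)
  golf: need (6, 4) fits (8, 6); releases (2, 0), pool now (10, 6)
(3) The exact count: 8 of the possible complete orderings are safe sequences.


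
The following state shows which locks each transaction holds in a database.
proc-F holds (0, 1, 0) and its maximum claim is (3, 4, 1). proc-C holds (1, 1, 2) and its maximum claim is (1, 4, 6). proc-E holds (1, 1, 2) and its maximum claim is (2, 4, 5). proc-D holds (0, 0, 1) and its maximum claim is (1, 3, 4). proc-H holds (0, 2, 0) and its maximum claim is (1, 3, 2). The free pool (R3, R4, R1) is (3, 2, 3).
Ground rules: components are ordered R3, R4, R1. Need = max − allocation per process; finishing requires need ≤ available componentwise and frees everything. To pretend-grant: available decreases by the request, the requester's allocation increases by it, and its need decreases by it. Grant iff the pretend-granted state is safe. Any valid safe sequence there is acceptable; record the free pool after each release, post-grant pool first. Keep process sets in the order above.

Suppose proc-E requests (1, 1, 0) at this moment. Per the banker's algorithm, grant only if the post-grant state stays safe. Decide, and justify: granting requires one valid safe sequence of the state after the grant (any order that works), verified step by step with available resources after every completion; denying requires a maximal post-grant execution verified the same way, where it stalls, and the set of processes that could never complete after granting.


GRANT — the state after the grant stays safe, e.g. via proc-H, proc-D, proc-C, proc-E, proc-F.
Key observation: with (2, 1, 3) left after the transfer, proc-H can run at once — the state stays safe.
Verifying the post-grant state step by step:
  pool = (2, 1, 3)
  proc-H: need (1, 1, 2) fits (2, 1, 3); releases (0, 2, 0), pool now (2, 3, 3)
  proc-D: need (1, 3, 3) fits (2, 3, 3); releases (0, 0, 1), pool now (2, 3, 4)
  proc-C: need (0, 3, 4) fits (2, 3, 4); releases (1, 1, 2), pool now (3, 4, 6)
  proc-E: need (0, 2, 3) fits (3, 4, 6); releases (2, 2, 2), pool now (5, 6, 8)
  proc-F: need (3, 3, 1) fits (5, 6, 8); releases (0, 1, 0), pool now (5, 7, 8)


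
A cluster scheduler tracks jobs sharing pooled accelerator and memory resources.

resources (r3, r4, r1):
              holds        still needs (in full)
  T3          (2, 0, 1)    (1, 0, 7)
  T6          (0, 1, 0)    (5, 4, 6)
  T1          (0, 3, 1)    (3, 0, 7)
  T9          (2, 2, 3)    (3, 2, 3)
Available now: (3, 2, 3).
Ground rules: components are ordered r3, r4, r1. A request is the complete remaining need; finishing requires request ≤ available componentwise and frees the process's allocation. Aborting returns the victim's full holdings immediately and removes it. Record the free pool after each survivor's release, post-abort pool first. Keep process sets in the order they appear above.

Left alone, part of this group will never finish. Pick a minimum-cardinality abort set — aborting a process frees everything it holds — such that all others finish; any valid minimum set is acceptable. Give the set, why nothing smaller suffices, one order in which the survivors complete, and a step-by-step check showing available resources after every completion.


Minimum abort set: T1.
Key observation: the returned (0, 3, 1) from T1 is what brings T3 — unrunnable before, under any order — into play at step 2.
No smaller set exists: with zero aborts the deadlock remains.
One survivor order: T9, T3, T6. Walking it through (post-abort pool first):
  pool = (3, 5, 4)
  T9: need (3, 2, 3) fits (3, 5, 4); releases (2, 2, 3), pool now (5, 7, 7)
  T3: need (1, 0, 7) fits (5, 7, 7); releases (2, 0, 1), pool now (7, 7, 8)
  T6: need (5, 4, 6) fits (7, 7, 8); releases (0, 1, 0), pool now (7, 8, 8)


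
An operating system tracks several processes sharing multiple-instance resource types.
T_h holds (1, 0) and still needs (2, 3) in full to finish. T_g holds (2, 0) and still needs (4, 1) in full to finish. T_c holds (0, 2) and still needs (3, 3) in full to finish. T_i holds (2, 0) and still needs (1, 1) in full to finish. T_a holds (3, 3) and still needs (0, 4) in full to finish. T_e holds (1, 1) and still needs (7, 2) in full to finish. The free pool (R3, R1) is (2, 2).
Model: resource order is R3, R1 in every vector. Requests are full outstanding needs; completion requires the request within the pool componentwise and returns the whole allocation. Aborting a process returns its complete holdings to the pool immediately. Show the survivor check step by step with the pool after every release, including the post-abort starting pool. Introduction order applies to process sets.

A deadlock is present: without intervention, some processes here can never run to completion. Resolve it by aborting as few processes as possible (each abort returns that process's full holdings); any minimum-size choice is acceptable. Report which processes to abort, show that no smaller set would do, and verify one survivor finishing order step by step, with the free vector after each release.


The answer: abort T_e.
Key observation: no ordering could ever have run T_c before the abort of T_e; with (1, 1) back in the pool it fits at step 2.
No smaller set exists: with zero aborts the deadlock remains.
One survivor order: T_i, T_c, T_h, T_g, T_a. Walking it through (post-abort pool first):
  pool = (3, 3)
  T_i: need (1, 1) fits (3, 3); releases (2, 0), pool now (5, 3)
  T_c: need (3, 3) fits (5, 3); releases (0, 2), pool now (5, 5)
  T_h: need (2, 3) fits (5, 5); releases (1, 0), pool now (6, 5)
  T_g: need (4, 1) fits (6, 5); releases (2, 0), pool now (8, 5)
  T_a: need (0, 4) fits (8, 5); releases (3, 3), pool now (11, 8)


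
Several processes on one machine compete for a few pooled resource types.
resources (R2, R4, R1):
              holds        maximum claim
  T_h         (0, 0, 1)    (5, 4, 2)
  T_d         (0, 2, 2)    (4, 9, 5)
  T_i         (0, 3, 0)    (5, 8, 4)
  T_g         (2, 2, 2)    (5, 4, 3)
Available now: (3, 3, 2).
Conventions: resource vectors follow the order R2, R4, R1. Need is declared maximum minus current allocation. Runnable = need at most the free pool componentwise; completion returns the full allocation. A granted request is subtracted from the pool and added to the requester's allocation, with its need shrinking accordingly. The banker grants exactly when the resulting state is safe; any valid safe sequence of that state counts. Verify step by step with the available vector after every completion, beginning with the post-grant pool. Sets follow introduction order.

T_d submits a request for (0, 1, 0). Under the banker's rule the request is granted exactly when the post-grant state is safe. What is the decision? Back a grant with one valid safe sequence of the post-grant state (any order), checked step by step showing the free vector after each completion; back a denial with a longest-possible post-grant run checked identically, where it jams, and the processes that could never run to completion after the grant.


DENY: after the grant no complete ordering would exist.
Key observation: T_g, T_h can finish, but then (5, 4, 5) is all there is, and the blocked group's R4 demands exceed it.
Pretend the grant happened; the run T_g, T_h goes as far as possible. Step-by-step check:
  pool = (3, 2, 2)
  T_g: need (3, 2, 1) fits (3, 2, 2); releases (2, 2, 2), pool now (5, 4, 4)
  T_h: need (5, 4, 1) fits (5, 4, 4); releases (0, 0, 1), pool now (5, 4, 5)
  blocked: T_d wants (4, 6, 3), pool (5, 4, 5) — not enough R4
  blocked: T_i wants (5, 5, 4), pool (5, 4, 5) — not enough R4
Had the request been granted, T_d and T_i could never finish.


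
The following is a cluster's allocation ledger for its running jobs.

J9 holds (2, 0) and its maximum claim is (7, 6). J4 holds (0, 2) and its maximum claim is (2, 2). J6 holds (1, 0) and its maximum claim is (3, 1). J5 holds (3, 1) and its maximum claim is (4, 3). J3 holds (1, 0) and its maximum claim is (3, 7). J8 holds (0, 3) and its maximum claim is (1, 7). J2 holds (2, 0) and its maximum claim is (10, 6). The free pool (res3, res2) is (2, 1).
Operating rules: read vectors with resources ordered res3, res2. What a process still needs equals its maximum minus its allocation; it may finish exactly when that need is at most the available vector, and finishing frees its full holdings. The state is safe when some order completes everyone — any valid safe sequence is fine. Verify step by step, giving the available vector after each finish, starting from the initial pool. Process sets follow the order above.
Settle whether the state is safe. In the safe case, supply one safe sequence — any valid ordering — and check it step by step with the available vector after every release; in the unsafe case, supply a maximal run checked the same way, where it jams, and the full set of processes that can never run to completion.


SAFE — a valid safe sequence is J4, J6, J5, J8, J3, J9, J2.
Key observation: J4 marks the first exact bind of the order: its need (2, 0) fits the free (2, 1) with zero slack on a requested resource.
Check, step by step:
  pool = (2, 1)
  run J4 (needs (2, 0), free (2, 1)); after release of (0, 2) the pool is (2, 3)
  run J6 (needs (2, 1), free (2, 3)); after release of (1, 0) the pool is (3, 3)
  run J5 (needs (1, 2), free (3, 3)); after release of (3, 1) the pool is (6, 4)
  run J8 (needs (1, 4), free (6, 4)); after release of (0, 3) the pool is (6, 7)
  run J3 (needs (2, 7), free (6, 7)); after release of (1, 0) the pool is (7, 7)
  run J9 (needs (5, 6), free (7, 7)); after release of (2, 0) the pool is (9, 7)
  run J2 (needs (8, 6), free (9, 7)); after release of (2, 0) the pool is (11, 7)


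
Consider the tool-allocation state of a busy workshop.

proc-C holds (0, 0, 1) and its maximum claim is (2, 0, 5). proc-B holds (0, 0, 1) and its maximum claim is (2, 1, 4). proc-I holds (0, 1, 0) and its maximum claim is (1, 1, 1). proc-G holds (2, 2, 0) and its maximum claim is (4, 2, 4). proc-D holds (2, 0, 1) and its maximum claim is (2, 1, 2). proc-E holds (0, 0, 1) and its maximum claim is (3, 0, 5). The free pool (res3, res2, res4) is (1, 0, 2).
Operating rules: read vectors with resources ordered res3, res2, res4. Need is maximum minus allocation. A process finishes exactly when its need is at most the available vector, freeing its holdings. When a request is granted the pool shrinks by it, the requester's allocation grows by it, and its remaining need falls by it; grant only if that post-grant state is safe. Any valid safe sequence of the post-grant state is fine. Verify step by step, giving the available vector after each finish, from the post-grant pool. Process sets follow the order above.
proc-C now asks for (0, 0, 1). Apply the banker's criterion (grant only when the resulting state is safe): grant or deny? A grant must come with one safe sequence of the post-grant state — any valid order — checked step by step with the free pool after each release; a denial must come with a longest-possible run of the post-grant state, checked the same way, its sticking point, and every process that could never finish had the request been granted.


DENY. Granting would leave the state unsafe.
Key observation: the wall is res4: completing proc-I, proc-D brings the pool only to (3, 1, 2), and all the rest need more.
On the post-grant state, proc-I, proc-D is a maximal run — nothing extends it. Check, step by step:
  pool = (1, 0, 1)
  proc-I: need (1, 0, 1) fits (1, 0, 1); releases (0, 1, 0), pool now (1, 1, 1)
  proc-D: need (0, 1, 1) fits (1, 1, 1); releases (2, 0, 1), pool now (3, 1, 2)
  blocked: proc-C wants (2, 0, 3), pool (3, 1, 2) — not enough res4
  blocked: proc-B wants (2, 1, 3), pool (3, 1, 2) — not enough res4
  blocked: proc-G wants (2, 0, 4), pool (3, 1, 2) — not enough res4
  blocked: proc-E wants (3, 0, 4), pool (3, 1, 2) — not enough res4
Had the request been granted, proc-C, proc-B, proc-G and proc-E could never finish.


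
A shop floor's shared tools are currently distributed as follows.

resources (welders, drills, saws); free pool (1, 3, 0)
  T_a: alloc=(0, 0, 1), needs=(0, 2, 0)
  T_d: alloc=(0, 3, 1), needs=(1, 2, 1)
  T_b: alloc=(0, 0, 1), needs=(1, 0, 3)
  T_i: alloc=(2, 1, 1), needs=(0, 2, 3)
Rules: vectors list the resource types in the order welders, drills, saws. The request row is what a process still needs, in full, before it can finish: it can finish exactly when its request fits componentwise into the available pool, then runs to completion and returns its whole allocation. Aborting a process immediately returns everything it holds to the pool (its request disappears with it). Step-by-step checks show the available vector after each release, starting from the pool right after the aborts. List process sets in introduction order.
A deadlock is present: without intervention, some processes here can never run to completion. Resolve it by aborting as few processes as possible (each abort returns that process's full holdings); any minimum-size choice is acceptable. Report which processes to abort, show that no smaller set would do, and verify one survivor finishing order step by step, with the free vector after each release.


Minimum abort set: T_i.
Key observation: T_b could never have finished before the abort; with (2, 1, 1) returned by T_i, it fits at step 3.
Why nothing smaller works: aborting no one leaves the state deadlocked as given.
One survivor order: T_a, T_d, T_b. Step-by-step check (post-abort pool first):
  pool = (3, 4, 1)
  T_a needs (0, 2, 0) <= (3, 4, 1) -> finishes; pool += (0, 0, 1) = (3, 4, 2)
  T_d needs (1, 2, 1) <= (3, 4, 2) -> finishes; pool += (0, 3, 1) = (3, 7, 3)
  T_b needs (1, 0, 3) <= (3, 7, 3) -> finishes; pool += (0, 0, 1) = (3, 7, 4)


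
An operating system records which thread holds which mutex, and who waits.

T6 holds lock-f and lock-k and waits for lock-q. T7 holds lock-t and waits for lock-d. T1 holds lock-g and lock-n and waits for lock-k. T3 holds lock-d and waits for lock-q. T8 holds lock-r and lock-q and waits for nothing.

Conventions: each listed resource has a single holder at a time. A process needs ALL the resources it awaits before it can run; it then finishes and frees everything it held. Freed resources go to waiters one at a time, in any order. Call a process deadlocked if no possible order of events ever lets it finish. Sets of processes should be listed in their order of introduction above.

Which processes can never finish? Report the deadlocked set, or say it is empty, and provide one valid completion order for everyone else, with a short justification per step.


Nothing here is deadlocked.
Key observation: there is no circular wait here — follow any chain and it reaches a process that is free to run now.
One completion order for the rest: T8, T3, T6, T1, T7.
Step-by-step check:
  run T8 (it waits on nothing); releases lock-r and lock-q
  run T3 (all its waits — lock-q — are resolved); releases lock-d
  run T6 (all its waits — lock-q — are resolved); releases lock-f and lock-k
  run T1 (all its waits — lock-k — are resolved); releases lock-g and lock-n
  run T7 (all its waits — lock-d — are resolved); releases lock-t


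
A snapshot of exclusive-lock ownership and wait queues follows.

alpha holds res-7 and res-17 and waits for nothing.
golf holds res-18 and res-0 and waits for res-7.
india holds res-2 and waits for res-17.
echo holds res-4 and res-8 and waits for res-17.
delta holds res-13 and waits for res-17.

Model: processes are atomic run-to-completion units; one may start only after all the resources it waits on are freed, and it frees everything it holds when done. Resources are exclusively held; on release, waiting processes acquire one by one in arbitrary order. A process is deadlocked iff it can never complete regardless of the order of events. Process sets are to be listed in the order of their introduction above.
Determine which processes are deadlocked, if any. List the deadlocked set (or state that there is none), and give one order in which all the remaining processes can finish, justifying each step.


No process is deadlocked.
Key observation: all waits point, directly or indirectly, at processes that can finish, so nothing is permanently blocked.
A valid finishing order for the others: alpha, delta, golf, echo, india.
Step-by-step check:
  alpha: no waits; runs immediately, freeing res-7 and res-17
  delta: everything it awaited (res-17) is free; runs, freeing res-13
  golf: everything it awaited (res-7) is free; runs, freeing res-18 and res-0
  echo: everything it awaited (res-17) is free; runs, freeing res-4 and res-8
  india: everything it awaited (res-17) is free; runs, freeing res-2


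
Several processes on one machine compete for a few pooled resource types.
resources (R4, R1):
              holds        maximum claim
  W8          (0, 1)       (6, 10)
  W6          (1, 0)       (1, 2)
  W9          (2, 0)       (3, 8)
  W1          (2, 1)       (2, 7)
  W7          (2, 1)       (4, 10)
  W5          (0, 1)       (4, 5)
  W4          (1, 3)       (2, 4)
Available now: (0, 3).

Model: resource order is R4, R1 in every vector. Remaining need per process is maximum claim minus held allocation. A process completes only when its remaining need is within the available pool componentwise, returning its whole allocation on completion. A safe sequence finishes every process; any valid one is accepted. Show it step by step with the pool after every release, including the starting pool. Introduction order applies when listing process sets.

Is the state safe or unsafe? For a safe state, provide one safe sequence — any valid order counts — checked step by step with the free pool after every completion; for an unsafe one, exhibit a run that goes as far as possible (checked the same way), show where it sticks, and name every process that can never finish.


The state is UNSAFE.
Key observation: once W6, W4, W1, W5, W9 finish, the pool peaks at (6, 8) — and every remaining process still needs more R1 than that.
Going as far as possible: W6, W4, W1, W5, W9; after that, nothing fits. Step-by-step check:
  pool = (0, 3)
  W6 needs (0, 2) <= (0, 3) -> finishes; pool += (1, 0) = (1, 3)
  W4 needs (1, 1) <= (1, 3) -> finishes; pool += (1, 3) = (2, 6)
  W1 needs (0, 6) <= (2, 6) -> finishes; pool += (2, 1) = (4, 7)
  W5 needs (4, 4) <= (4, 7) -> finishes; pool += (0, 1) = (4, 8)
  W9 needs (1, 8) <= (4, 8) -> finishes; pool += (2, 0) = (6, 8)
  W8 still needs (6, 9) but only (6, 8) is free — short on R1
  W7 still needs (2, 9) but only (6, 8) is free — short on R1
Never able to finish: W8 and W7.


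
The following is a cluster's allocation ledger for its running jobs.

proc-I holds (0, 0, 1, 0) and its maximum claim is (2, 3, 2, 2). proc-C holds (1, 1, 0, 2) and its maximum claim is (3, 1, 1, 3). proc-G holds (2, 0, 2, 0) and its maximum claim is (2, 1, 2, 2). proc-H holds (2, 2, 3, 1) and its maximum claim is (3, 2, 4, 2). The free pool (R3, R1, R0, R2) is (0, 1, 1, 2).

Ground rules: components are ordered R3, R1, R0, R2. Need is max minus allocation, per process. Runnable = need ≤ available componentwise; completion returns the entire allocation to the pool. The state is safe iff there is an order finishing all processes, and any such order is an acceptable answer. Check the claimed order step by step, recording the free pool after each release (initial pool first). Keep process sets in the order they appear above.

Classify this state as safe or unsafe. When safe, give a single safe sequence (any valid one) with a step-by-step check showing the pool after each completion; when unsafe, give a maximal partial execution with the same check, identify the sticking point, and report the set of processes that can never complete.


SAFE. One safe sequence: proc-G, proc-C, proc-H, proc-I.
Key observation: the order's first zero-slack moment is proc-G ((0, 1, 0, 2) needed, (0, 1, 1, 2) free — a requested resource with nothing to spare).
Check, step by step:
  pool = (0, 1, 1, 2)
  proc-G: need (0, 1, 0, 2) fits (0, 1, 1, 2); releases (2, 0, 2, 0), pool now (2, 1, 3, 2)
  proc-C: need (2, 0, 1, 1) fits (2, 1, 3, 2); releases (1, 1, 0, 2), pool now (3, 2, 3, 4)
  proc-H: need (1, 0, 1, 1) fits (3, 2, 3, 4); releases (2, 2, 3, 1), pool now (5, 4, 6, 5)
  proc-I: need (2, 3, 1, 2) fits (5, 4, 6, 5); releases (0, 0, 1, 0), pool now (5, 4, 7, 5)


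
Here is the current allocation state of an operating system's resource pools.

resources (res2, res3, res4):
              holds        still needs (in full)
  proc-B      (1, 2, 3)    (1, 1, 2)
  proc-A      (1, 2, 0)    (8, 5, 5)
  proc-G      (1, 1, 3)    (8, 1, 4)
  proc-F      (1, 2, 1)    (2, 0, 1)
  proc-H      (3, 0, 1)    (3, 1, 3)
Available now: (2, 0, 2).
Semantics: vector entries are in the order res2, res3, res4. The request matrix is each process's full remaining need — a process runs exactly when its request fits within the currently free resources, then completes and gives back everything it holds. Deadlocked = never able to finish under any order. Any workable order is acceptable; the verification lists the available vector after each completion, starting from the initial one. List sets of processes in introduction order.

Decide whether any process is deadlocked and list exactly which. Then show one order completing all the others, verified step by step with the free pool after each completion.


The deadlocked set is proc-A and proc-G.
Key observation: res2 is the bottleneck — with proc-F, proc-B, proc-H done the pool holds (7, 4, 7), short of every remaining need.
The rest can finish in the order proc-F, proc-B, proc-H. Check, step by step:
  pool = (2, 0, 2)
  proc-F needs (2, 0, 1) <= (2, 0, 2) -> finishes; pool += (1, 2, 1) = (3, 2, 3)
  proc-B needs (1, 1, 2) <= (3, 2, 3) -> finishes; pool += (1, 2, 3) = (4, 4, 6)
  proc-H needs (3, 1, 3) <= (4, 4, 6) -> finishes; pool += (3, 0, 1) = (7, 4, 7)
The blocked processes can never fit:
  proc-A still needs (8, 5, 5) but only (7, 4, 7) is free — short on res2 and res3
  proc-G still needs (8, 1, 4) but only (7, 4, 7) is free — short on res2


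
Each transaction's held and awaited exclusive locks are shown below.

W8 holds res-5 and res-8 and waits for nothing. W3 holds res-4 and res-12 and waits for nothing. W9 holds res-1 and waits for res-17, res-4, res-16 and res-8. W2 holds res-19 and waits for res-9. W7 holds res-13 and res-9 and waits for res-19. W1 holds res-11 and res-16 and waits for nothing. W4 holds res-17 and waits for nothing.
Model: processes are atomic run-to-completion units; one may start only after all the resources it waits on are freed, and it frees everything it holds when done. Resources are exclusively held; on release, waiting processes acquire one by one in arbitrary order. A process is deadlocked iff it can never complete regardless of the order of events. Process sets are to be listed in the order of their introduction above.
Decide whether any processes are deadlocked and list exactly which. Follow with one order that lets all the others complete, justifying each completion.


Deadlocked set: W2 and W7.
Key observation: nobody on the ring W2 -> W7 -> W2 can start until another member finishes, which never happens; no other process is dragged down with it.
One completion order for the rest: W8, W4, W3, W1, W9.
Step-by-step check:
  W8 waits on nothing -> runs at once and releases res-5 and res-8
  W4 waits on nothing -> runs at once and releases res-17
  W3 waits on nothing -> runs at once and releases res-4 and res-12
  W1 waits on nothing -> runs at once and releases res-11 and res-16
  W9: everything it awaited (res-17, res-4, res-16 and res-8) is free; runs, freeing res-1


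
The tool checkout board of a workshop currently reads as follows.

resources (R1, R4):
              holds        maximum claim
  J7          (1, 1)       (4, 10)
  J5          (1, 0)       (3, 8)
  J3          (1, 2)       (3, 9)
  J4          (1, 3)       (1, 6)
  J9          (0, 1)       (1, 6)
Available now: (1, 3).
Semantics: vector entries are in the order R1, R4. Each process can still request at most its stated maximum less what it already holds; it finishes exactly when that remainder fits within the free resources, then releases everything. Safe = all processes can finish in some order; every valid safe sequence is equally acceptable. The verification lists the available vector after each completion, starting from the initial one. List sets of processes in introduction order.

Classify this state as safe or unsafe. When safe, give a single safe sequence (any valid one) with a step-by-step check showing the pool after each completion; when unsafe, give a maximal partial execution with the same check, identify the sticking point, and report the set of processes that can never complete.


SAFE. One safe sequence: J4, J9, J3, J5, J7.
Key observation: reading the order forward, J4 is the first process whose need (0, 3) meets the free pool (1, 3) exactly on a resource it requests.
Step-by-step check:
  pool = (1, 3)
  J4: need (0, 3) fits (1, 3); releases (1, 3), pool now (2, 6)
  J9: need (1, 5) fits (2, 6); releases (0, 1), pool now (2, 7)
  J3: need (2, 7) fits (2, 7); releases (1, 2), pool now (3, 9)
  J5: need (2, 8) fits (3, 9); releases (1, 0), pool now (4, 9)
  J7: need (3, 9) fits (4, 9); releases (1, 1), pool now (5, 10)
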